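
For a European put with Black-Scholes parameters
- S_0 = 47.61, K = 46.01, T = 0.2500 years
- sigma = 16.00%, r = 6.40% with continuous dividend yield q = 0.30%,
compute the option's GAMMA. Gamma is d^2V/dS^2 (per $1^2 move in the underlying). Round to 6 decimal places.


d1 = 0.6579257380; d2 = 0.5779257380
phi(d1) = 0.3213026801; exp(-qT) = 0.9992502812; exp(-rT) = 0.9841273201
Gamma = exp(-qT) * phi(d1) / (S * sigma * sqrt(T)) = 0.9992502812 * 0.3213026801 / (47.6100 * 0.1600 * 0.5000000000) = 0.084295

Answer: Gamma = 0.084295


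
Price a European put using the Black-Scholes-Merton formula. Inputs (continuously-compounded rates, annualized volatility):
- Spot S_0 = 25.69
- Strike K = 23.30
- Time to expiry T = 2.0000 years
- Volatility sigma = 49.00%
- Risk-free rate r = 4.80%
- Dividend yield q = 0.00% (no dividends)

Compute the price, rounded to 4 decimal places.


Answer: Price = 4.3239

Derivation:
d1 = (ln(S/K) + (r - q + 0.5*sigma^2) * T) / (sigma * sqrt(T)) = 0.62593157
d2 = d1 - sigma * sqrt(T) = -0.06703307
exp(-rT) = 0.90846402; exp(-qT) = 1.00000000
P = K * exp(-rT) * N(-d2) - S_0 * exp(-qT) * N(-d1)
N(-d1) = 0.26567991; N(-d2) = 0.52672231
P = 23.3000 * 0.90846402 * 0.52672231 - 25.6900 * 1.00000000 * 0.26567991 = 4.3239


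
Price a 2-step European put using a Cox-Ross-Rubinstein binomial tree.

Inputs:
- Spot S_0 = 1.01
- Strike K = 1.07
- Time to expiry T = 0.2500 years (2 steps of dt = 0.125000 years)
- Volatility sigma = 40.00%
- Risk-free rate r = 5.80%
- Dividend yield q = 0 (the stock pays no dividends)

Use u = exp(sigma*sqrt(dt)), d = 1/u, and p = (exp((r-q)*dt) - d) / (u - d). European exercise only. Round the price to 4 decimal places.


dt = T/N = 0.125000
u = exp(sigma*sqrt(dt)) = 1.151910; d = 1/u = 0.868123
p = (exp((r-q)*dt) - d) / (u - d) = 0.490344
Discount per step: exp(-r*dt) = 0.992776
Stock lattice S(k, i) with i counting down-moves:
  k=0: S(0,0) = 1.0100
  k=1: S(1,0) = 1.1634; S(1,1) = 0.8768
  k=2: S(2,0) = 1.3402; S(2,1) = 1.0100; S(2,2) = 0.7612
Terminal payoffs V(N, i) = max(K - S_T, 0):
  V(2,0) = 0.000000; V(2,1) = 0.060000; V(2,2) = 0.308825
Backward induction: V(k, i) = exp(-r*dt) * [p * V(k+1, i) + (1-p) * V(k+1, i+1)].
  V(1,0) = exp(-r*dt) * [p*0.000000 + (1-p)*0.060000] = 0.030358
  V(1,1) = exp(-r*dt) * [p*0.060000 + (1-p)*0.308825] = 0.185466
  V(0,0) = exp(-r*dt) * [p*0.030358 + (1-p)*0.185466] = 0.108620

Answer: Price = V(0,0) = 0.1086


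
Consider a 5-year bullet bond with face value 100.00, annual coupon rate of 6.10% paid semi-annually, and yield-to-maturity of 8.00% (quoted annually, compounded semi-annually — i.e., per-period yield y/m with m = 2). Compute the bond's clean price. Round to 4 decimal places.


Coupon per period c = face * coupon_rate / m = 3.050000
Periods per year m = 2; per-period yield y/m = 0.040000
Number of cashflows N = 10
Cashflows (t years, CF_t, discount factor 1/(1+y/m)^(m*t), PV):
  t = 0.5000: CF_t = 3.050000, DF = 0.961538, PV = 2.932692
  t = 1.0000: CF_t = 3.050000, DF = 0.924556, PV = 2.819896
  t = 1.5000: CF_t = 3.050000, DF = 0.888996, PV = 2.711439
  t = 2.0000: CF_t = 3.050000, DF = 0.854804, PV = 2.607153
  t = 2.5000: CF_t = 3.050000, DF = 0.821927, PV = 2.506878
  t = 3.0000: CF_t = 3.050000, DF = 0.790315, PV = 2.410459
  t = 3.5000: CF_t = 3.050000, DF = 0.759918, PV = 2.317749
  t = 4.0000: CF_t = 3.050000, DF = 0.730690, PV = 2.228605
  t = 4.5000: CF_t = 3.050000, DF = 0.702587, PV = 2.142890
  t = 5.0000: CF_t = 103.050000, DF = 0.675564, PV = 69.616888
Price P = sum_t PV_t = 92.294649

Answer: Price = 92.2946


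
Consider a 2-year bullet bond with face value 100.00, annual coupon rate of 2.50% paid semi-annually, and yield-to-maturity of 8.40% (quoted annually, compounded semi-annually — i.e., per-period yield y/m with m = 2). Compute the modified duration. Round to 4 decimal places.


Coupon per period c = face * coupon_rate / m = 1.250000
Periods per year m = 2; per-period yield y/m = 0.042000
Number of cashflows N = 4
Cashflows (t years, CF_t, discount factor 1/(1+y/m)^(m*t), PV):
  t = 0.5000: CF_t = 1.250000, DF = 0.959693, PV = 1.199616
  t = 1.0000: CF_t = 1.250000, DF = 0.921010, PV = 1.151263
  t = 1.5000: CF_t = 1.250000, DF = 0.883887, PV = 1.104859
  t = 2.0000: CF_t = 101.250000, DF = 0.848260, PV = 85.886352
Price P = sum_t PV_t = 89.342090
First compute Macaulay numerator sum_t t * PV_t:
  t * PV_t at t = 0.5000: 0.599808
  t * PV_t at t = 1.0000: 1.151263
  t * PV_t at t = 1.5000: 1.657288
  t * PV_t at t = 2.0000: 171.772704
Macaulay duration D = 175.181063 / 89.342090 = 1.960790
Modified duration = D / (1 + y/m) = 1.960790 / (1 + 0.042000) = 1.881756

Answer: Modified duration = 1.8818


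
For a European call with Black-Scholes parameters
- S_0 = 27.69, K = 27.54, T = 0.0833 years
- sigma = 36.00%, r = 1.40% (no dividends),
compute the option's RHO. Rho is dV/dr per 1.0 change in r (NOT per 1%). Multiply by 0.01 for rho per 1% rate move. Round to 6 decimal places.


d1 = 0.1154535395; d2 = 0.0115512777
phi(d1) = 0.3962922666; exp(-qT) = 1.0000000000; exp(-rT) = 0.9988344797
N(d2) = 0.5046081906
Rho = K*T*exp(-rT)*N(d2) = 27.5400 * 0.0833 * 0.9988344797 * 0.5046081906 = 1.156263

Answer: Rho = 1.156263


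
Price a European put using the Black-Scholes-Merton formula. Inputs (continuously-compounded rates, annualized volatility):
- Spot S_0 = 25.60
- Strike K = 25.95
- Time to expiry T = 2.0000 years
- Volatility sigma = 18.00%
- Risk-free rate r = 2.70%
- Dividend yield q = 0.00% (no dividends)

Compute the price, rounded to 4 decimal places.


Answer: Price = 2.0662

Derivation:
d1 = (ln(S/K) + (r - q + 0.5*sigma^2) * T) / (sigma * sqrt(T)) = 0.28606689
d2 = d1 - sigma * sqrt(T) = 0.03150845
exp(-rT) = 0.94743211; exp(-qT) = 1.00000000
P = K * exp(-rT) * N(-d2) - S_0 * exp(-qT) * N(-d1)
N(-d1) = 0.38741344; N(-d2) = 0.48743203
P = 25.9500 * 0.94743211 * 0.48743203 - 25.6000 * 1.00000000 * 0.38741344 = 2.0662


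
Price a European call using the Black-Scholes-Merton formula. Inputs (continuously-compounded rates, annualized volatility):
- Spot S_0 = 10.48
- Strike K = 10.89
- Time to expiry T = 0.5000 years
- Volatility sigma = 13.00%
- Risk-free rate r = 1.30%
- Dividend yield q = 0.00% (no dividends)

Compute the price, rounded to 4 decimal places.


d1 = (ln(S/K) + (r - q + 0.5*sigma^2) * T) / (sigma * sqrt(T)) = -0.30080603
d2 = d1 - sigma * sqrt(T) = -0.39272991
exp(-rT) = 0.99352108; exp(-qT) = 1.00000000
C = S_0 * exp(-qT) * N(d1) - K * exp(-rT) * N(d2)
N(d1) = 0.38178120; N(d2) = 0.34725949
C = 10.4800 * 1.00000000 * 0.38178120 - 10.8900 * 0.99352108 * 0.34725949 = 0.2439

Answer: Price = 0.2439


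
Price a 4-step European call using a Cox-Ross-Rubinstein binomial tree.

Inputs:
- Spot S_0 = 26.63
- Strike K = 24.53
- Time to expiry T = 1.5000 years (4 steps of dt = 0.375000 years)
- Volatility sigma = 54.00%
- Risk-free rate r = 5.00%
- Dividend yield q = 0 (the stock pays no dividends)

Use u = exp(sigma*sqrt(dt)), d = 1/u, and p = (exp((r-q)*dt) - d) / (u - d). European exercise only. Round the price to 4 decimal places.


dt = T/N = 0.375000
u = exp(sigma*sqrt(dt)) = 1.391916; d = 1/u = 0.718434
p = (exp((r-q)*dt) - d) / (u - d) = 0.446178
Discount per step: exp(-r*dt) = 0.981425
Stock lattice S(k, i) with i counting down-moves:
  k=0: S(0,0) = 26.6300
  k=1: S(1,0) = 37.0667; S(1,1) = 19.1319
  k=2: S(2,0) = 51.5938; S(2,1) = 26.6300; S(2,2) = 13.7450
  k=3: S(3,0) = 71.8142; S(3,1) = 37.0667; S(3,2) = 19.1319; S(3,3) = 9.8749
  k=4: S(4,0) = 99.9593; S(4,1) = 51.5938; S(4,2) = 26.6300; S(4,3) = 13.7450; S(4,4) = 7.0945
Terminal payoffs V(N, i) = max(S_T - K, 0):
  V(4,0) = 75.429276; V(4,1) = 27.063755; V(4,2) = 2.100000; V(4,3) = 0.000000; V(4,4) = 0.000000
Backward induction: V(k, i) = exp(-r*dt) * [p * V(k+1, i) + (1-p) * V(k+1, i+1)].
  V(3,0) = exp(-r*dt) * [p*75.429276 + (1-p)*27.063755] = 47.739818
  V(3,1) = exp(-r*dt) * [p*27.063755 + (1-p)*2.100000] = 12.992372
  V(3,2) = exp(-r*dt) * [p*2.100000 + (1-p)*0.000000] = 0.919569
  V(3,3) = exp(-r*dt) * [p*0.000000 + (1-p)*0.000000] = 0.000000
  V(2,0) = exp(-r*dt) * [p*47.739818 + (1-p)*12.992372] = 27.966596
  V(2,1) = exp(-r*dt) * [p*12.992372 + (1-p)*0.919569] = 6.189048
  V(2,2) = exp(-r*dt) * [p*0.919569 + (1-p)*0.000000] = 0.402670
  V(1,0) = exp(-r*dt) * [p*27.966596 + (1-p)*6.189048] = 15.610256
  V(1,1) = exp(-r*dt) * [p*6.189048 + (1-p)*0.402670] = 2.928988
  V(0,0) = exp(-r*dt) * [p*15.610256 + (1-p)*2.928988] = 8.427582

Answer: Price = V(0,0) = 8.4276


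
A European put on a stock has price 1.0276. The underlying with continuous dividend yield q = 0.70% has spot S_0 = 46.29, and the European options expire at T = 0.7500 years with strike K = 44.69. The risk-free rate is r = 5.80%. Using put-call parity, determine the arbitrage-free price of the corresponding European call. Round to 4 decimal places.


Answer: Call price = 4.2876

Derivation:
Put-call parity: C - P = S_0 * exp(-qT) - K * exp(-rT).
S_0 * exp(-qT) = 46.2900 * 0.99476376 = 46.04761432
K * exp(-rT) = 44.6900 * 0.95743255 = 42.78766084
C = P + S*exp(-qT) - K*exp(-rT)
C = 1.0276 + 46.04761432 - 42.78766084 = 4.2876


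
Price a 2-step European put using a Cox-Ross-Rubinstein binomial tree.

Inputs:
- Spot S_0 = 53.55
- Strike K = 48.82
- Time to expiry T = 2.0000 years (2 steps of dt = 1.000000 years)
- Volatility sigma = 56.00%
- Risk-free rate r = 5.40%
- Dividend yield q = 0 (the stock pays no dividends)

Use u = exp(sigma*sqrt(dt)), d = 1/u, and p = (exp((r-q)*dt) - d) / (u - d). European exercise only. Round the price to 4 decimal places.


dt = T/N = 1.000000
u = exp(sigma*sqrt(dt)) = 1.750673; d = 1/u = 0.571209
p = (exp((r-q)*dt) - d) / (u - d) = 0.410590
Discount per step: exp(-r*dt) = 0.947432
Stock lattice S(k, i) with i counting down-moves:
  k=0: S(0,0) = 53.5500
  k=1: S(1,0) = 93.7485; S(1,1) = 30.5882
  k=2: S(2,0) = 164.1229; S(2,1) = 53.5500; S(2,2) = 17.4723
Terminal payoffs V(N, i) = max(K - S_T, 0):
  V(2,0) = 0.000000; V(2,1) = 0.000000; V(2,2) = 31.347717
Backward induction: V(k, i) = exp(-r*dt) * [p * V(k+1, i) + (1-p) * V(k+1, i+1)].
  V(1,0) = exp(-r*dt) * [p*0.000000 + (1-p)*0.000000] = 0.000000
  V(1,1) = exp(-r*dt) * [p*0.000000 + (1-p)*31.347717] = 17.505388
  V(0,0) = exp(-r*dt) * [p*0.000000 + (1-p)*17.505388] = 9.775468

Answer: Price = V(0,0) = 9.7755


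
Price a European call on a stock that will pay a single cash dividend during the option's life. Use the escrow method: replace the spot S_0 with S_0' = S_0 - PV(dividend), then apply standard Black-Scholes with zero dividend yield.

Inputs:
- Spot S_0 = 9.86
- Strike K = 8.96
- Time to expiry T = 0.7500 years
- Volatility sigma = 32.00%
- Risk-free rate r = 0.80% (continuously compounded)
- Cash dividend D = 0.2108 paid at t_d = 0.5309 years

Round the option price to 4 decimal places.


Answer: Price = 1.4366

Derivation:
PV(D) = D * exp(-r * t_d) = 0.2108 * 0.99576181 = 0.20990659
S_0' = S_0 - PV(D) = 9.8600 - 0.20990659 = 9.65009341
d1 = (ln(S_0'/K) + (r + sigma^2/2)*T) / (sigma*sqrt(T)) = 0.42795139
d2 = d1 - sigma*sqrt(T) = 0.15082326
exp(-rT) = 0.99401796
N(d1) = 0.66565674; N(d2) = 0.55994243
C = S_0' * N(d1) - K * exp(-rT) * N(d2) = 9.65009341 * 0.66565674 - 8.9600 * 0.99401796 * 0.55994243 = 1.4366


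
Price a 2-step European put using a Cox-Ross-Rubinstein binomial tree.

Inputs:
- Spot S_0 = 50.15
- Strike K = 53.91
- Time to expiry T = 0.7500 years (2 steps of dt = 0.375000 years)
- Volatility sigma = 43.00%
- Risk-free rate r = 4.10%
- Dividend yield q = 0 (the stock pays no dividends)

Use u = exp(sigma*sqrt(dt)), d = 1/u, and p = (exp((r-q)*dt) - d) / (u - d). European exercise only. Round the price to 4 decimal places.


Answer: Price = V(0,0) = 8.5904

Derivation:
dt = T/N = 0.375000
u = exp(sigma*sqrt(dt)) = 1.301243; d = 1/u = 0.768496
p = (exp((r-q)*dt) - d) / (u - d) = 0.463631
Discount per step: exp(-r*dt) = 0.984743
Stock lattice S(k, i) with i counting down-moves:
  k=0: S(0,0) = 50.1500
  k=1: S(1,0) = 65.2573; S(1,1) = 38.5401
  k=2: S(2,0) = 84.9157; S(2,1) = 50.1500; S(2,2) = 29.6179
Terminal payoffs V(N, i) = max(K - S_T, 0):
  V(2,0) = 0.000000; V(2,1) = 3.760000; V(2,2) = 24.292120
Backward induction: V(k, i) = exp(-r*dt) * [p * V(k+1, i) + (1-p) * V(k+1, i+1)].
  V(1,0) = exp(-r*dt) * [p*0.000000 + (1-p)*3.760000] = 1.985979
  V(1,1) = exp(-r*dt) * [p*3.760000 + (1-p)*24.292120] = 14.547407
  V(0,0) = exp(-r*dt) * [p*1.985979 + (1-p)*14.547407] = 8.590447


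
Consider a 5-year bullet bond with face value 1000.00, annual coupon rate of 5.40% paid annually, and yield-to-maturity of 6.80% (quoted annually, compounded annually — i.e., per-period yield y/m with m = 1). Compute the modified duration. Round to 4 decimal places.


Answer: Modified duration = 4.2102

Derivation:
Coupon per period c = face * coupon_rate / m = 54.000000
Periods per year m = 1; per-period yield y/m = 0.068000
Number of cashflows N = 5
Cashflows (t years, CF_t, discount factor 1/(1+y/m)^(m*t), PV):
  t = 1.0000: CF_t = 54.000000, DF = 0.936330, PV = 50.561798
  t = 2.0000: CF_t = 54.000000, DF = 0.876713, PV = 47.342507
  t = 3.0000: CF_t = 54.000000, DF = 0.820892, PV = 44.328190
  t = 4.0000: CF_t = 54.000000, DF = 0.768626, PV = 41.505796
  t = 5.0000: CF_t = 1054.000000, DF = 0.719687, PV = 758.550235
Price P = sum_t PV_t = 942.288527
First compute Macaulay numerator sum_t t * PV_t:
  t * PV_t at t = 1.0000: 50.561798
  t * PV_t at t = 2.0000: 94.685015
  t * PV_t at t = 3.0000: 132.984571
  t * PV_t at t = 4.0000: 166.023185
  t * PV_t at t = 5.0000: 3792.751177
Macaulay duration D = 4237.005745 / 942.288527 = 4.496506
Modified duration = D / (1 + y/m) = 4.496506 / (1 + 0.068000) = 4.210211


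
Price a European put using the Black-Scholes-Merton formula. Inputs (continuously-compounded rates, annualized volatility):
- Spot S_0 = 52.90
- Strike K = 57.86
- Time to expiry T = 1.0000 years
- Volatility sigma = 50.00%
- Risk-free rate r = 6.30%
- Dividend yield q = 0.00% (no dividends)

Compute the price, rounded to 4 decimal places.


d1 = (ln(S/K) + (r - q + 0.5*sigma^2) * T) / (sigma * sqrt(T)) = 0.19675408
d2 = d1 - sigma * sqrt(T) = -0.30324592
exp(-rT) = 0.93894347; exp(-qT) = 1.00000000
P = K * exp(-rT) * N(-d2) - S_0 * exp(-qT) * N(-d1)
N(-d1) = 0.42200999; N(-d2) = 0.61914877
P = 57.8600 * 0.93894347 * 0.61914877 - 52.9000 * 1.00000000 * 0.42200999 = 11.3123

Answer: Price = 11.3123


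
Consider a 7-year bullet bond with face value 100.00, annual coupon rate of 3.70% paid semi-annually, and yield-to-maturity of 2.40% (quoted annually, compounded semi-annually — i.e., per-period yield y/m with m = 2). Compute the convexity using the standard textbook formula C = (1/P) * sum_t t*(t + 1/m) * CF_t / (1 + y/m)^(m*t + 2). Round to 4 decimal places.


Answer: Convexity = 44.1518

Derivation:
Coupon per period c = face * coupon_rate / m = 1.850000
Periods per year m = 2; per-period yield y/m = 0.012000
Number of cashflows N = 14
Cashflows (t years, CF_t, discount factor 1/(1+y/m)^(m*t), PV):
  t = 0.5000: CF_t = 1.850000, DF = 0.988142, PV = 1.828063
  t = 1.0000: CF_t = 1.850000, DF = 0.976425, PV = 1.806387
  t = 1.5000: CF_t = 1.850000, DF = 0.964847, PV = 1.784967
  t = 2.0000: CF_t = 1.850000, DF = 0.953406, PV = 1.763801
  t = 2.5000: CF_t = 1.850000, DF = 0.942101, PV = 1.742887
  t = 3.0000: CF_t = 1.850000, DF = 0.930930, PV = 1.722220
  t = 3.5000: CF_t = 1.850000, DF = 0.919891, PV = 1.701799
  t = 4.0000: CF_t = 1.850000, DF = 0.908983, PV = 1.681619
  t = 4.5000: CF_t = 1.850000, DF = 0.898205, PV = 1.661679
  t = 5.0000: CF_t = 1.850000, DF = 0.887554, PV = 1.641975
  t = 5.5000: CF_t = 1.850000, DF = 0.877030, PV = 1.622505
  t = 6.0000: CF_t = 1.850000, DF = 0.866630, PV = 1.603266
  t = 6.5000: CF_t = 1.850000, DF = 0.856354, PV = 1.584255
  t = 7.0000: CF_t = 101.850000, DF = 0.846200, PV = 86.185431
Price P = sum_t PV_t = 108.330854
Convexity numerator sum_t t*(t + 1/m) * CF_t / (1+y/m)^(m*t + 2):
  t = 0.5000: term = 0.892483
  t = 1.0000: term = 2.645702
  t = 1.5000: term = 5.228660
  t = 2.0000: term = 8.611100
  t = 2.5000: term = 12.763489
  t = 3.0000: term = 17.657000
  t = 3.5000: term = 23.263505
  t = 4.0000: term = 29.555554
  t = 4.5000: term = 36.506366
  t = 5.0000: term = 44.089815
  t = 5.5000: term = 52.280413
  t = 6.0000: term = 61.053302
  t = 6.5000: term = 70.384242
  t = 7.0000: term = 4418.065362
Convexity = (1/P) * sum = 4782.996995 / 108.330854 = 44.151752


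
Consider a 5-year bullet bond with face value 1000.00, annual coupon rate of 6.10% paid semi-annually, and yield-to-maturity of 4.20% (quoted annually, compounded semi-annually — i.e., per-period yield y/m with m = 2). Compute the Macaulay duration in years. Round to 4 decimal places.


Coupon per period c = face * coupon_rate / m = 30.500000
Periods per year m = 2; per-period yield y/m = 0.021000
Number of cashflows N = 10
Cashflows (t years, CF_t, discount factor 1/(1+y/m)^(m*t), PV):
  t = 0.5000: CF_t = 30.500000, DF = 0.979432, PV = 29.872674
  t = 1.0000: CF_t = 30.500000, DF = 0.959287, PV = 29.258251
  t = 1.5000: CF_t = 30.500000, DF = 0.939556, PV = 28.656465
  t = 2.0000: CF_t = 30.500000, DF = 0.920231, PV = 28.067057
  t = 2.5000: CF_t = 30.500000, DF = 0.901304, PV = 27.489771
  t = 3.0000: CF_t = 30.500000, DF = 0.882766, PV = 26.924360
  t = 3.5000: CF_t = 30.500000, DF = 0.864609, PV = 26.370578
  t = 4.0000: CF_t = 30.500000, DF = 0.846826, PV = 25.828186
  t = 4.5000: CF_t = 30.500000, DF = 0.829408, PV = 25.296950
  t = 5.0000: CF_t = 1030.500000, DF = 0.812349, PV = 837.125508
Price P = sum_t PV_t = 1084.889798
Macaulay numerator sum_t t * PV_t:
  t * PV_t at t = 0.5000: 14.936337
  t * PV_t at t = 1.0000: 29.258251
  t * PV_t at t = 1.5000: 42.984697
  t * PV_t at t = 2.0000: 56.134113
  t * PV_t at t = 2.5000: 68.724429
  t * PV_t at t = 3.0000: 80.773080
  t * PV_t at t = 3.5000: 92.297022
  t * PV_t at t = 4.0000: 103.312743
  t * PV_t at t = 4.5000: 113.836275
  t * PV_t at t = 5.0000: 4185.627538
Macaulay duration D = (sum_t t * PV_t) / P = 4787.884484 / 1084.889798 = 4.413245

Answer: Macaulay duration = 4.4132 years


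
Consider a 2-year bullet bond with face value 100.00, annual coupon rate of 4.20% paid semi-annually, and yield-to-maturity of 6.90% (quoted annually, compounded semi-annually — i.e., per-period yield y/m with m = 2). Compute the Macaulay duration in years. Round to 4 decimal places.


Answer: Macaulay duration = 1.9373 years

Derivation:
Coupon per period c = face * coupon_rate / m = 2.100000
Periods per year m = 2; per-period yield y/m = 0.034500
Number of cashflows N = 4
Cashflows (t years, CF_t, discount factor 1/(1+y/m)^(m*t), PV):
  t = 0.5000: CF_t = 2.100000, DF = 0.966651, PV = 2.029966
  t = 1.0000: CF_t = 2.100000, DF = 0.934413, PV = 1.962268
  t = 1.5000: CF_t = 2.100000, DF = 0.903251, PV = 1.896827
  t = 2.0000: CF_t = 102.100000, DF = 0.873128, PV = 89.146390
Price P = sum_t PV_t = 95.035452
Macaulay numerator sum_t t * PV_t:
  t * PV_t at t = 0.5000: 1.014983
  t * PV_t at t = 1.0000: 1.962268
  t * PV_t at t = 1.5000: 2.845241
  t * PV_t at t = 2.0000: 178.292780
Macaulay duration D = (sum_t t * PV_t) / P = 184.115273 / 95.035452 = 1.937333


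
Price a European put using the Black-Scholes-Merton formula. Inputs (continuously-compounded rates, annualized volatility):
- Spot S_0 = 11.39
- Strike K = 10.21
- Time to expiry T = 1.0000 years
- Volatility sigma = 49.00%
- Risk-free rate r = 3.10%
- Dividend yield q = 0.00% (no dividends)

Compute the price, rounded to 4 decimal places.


Answer: Price = 1.3964

Derivation:
d1 = (ln(S/K) + (r - q + 0.5*sigma^2) * T) / (sigma * sqrt(T)) = 0.53146560
d2 = d1 - sigma * sqrt(T) = 0.04146560
exp(-rT) = 0.96947557; exp(-qT) = 1.00000000
P = K * exp(-rT) * N(-d2) - S_0 * exp(-qT) * N(-d1)
N(-d1) = 0.29754809; N(-d2) = 0.48346236
P = 10.2100 * 0.96947557 * 0.48346236 - 11.3900 * 1.00000000 * 0.29754809 = 1.3964


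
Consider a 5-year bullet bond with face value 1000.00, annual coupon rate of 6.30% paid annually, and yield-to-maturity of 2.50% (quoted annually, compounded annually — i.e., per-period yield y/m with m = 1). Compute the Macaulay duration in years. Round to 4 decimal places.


Coupon per period c = face * coupon_rate / m = 63.000000
Periods per year m = 1; per-period yield y/m = 0.025000
Number of cashflows N = 5
Cashflows (t years, CF_t, discount factor 1/(1+y/m)^(m*t), PV):
  t = 1.0000: CF_t = 63.000000, DF = 0.975610, PV = 61.463415
  t = 2.0000: CF_t = 63.000000, DF = 0.951814, PV = 59.964307
  t = 3.0000: CF_t = 63.000000, DF = 0.928599, PV = 58.501763
  t = 4.0000: CF_t = 63.000000, DF = 0.905951, PV = 57.074891
  t = 5.0000: CF_t = 1063.000000, DF = 0.883854, PV = 939.537108
Price P = sum_t PV_t = 1176.541483
Macaulay numerator sum_t t * PV_t:
  t * PV_t at t = 1.0000: 61.463415
  t * PV_t at t = 2.0000: 119.928614
  t * PV_t at t = 3.0000: 175.505289
  t * PV_t at t = 4.0000: 228.299562
  t * PV_t at t = 5.0000: 4697.685539
Macaulay duration D = (sum_t t * PV_t) / P = 5282.882418 / 1176.541483 = 4.490179

Answer: Macaulay duration = 4.4902 years


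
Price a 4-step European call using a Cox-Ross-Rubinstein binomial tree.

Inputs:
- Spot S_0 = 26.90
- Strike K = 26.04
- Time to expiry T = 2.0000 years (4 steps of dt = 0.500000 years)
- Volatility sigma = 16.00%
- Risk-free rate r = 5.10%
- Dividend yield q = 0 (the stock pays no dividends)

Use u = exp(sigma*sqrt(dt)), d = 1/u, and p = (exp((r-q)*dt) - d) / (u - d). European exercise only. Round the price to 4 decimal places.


dt = T/N = 0.500000
u = exp(sigma*sqrt(dt)) = 1.119785; d = 1/u = 0.893028
p = (exp((r-q)*dt) - d) / (u - d) = 0.585647
Discount per step: exp(-r*dt) = 0.974822
Stock lattice S(k, i) with i counting down-moves:
  k=0: S(0,0) = 26.9000
  k=1: S(1,0) = 30.1222; S(1,1) = 24.0225
  k=2: S(2,0) = 33.7304; S(2,1) = 26.9000; S(2,2) = 21.4527
  k=3: S(3,0) = 37.7708; S(3,1) = 30.1222; S(3,2) = 24.0225; S(3,3) = 19.1579
  k=4: S(4,0) = 42.2952; S(4,1) = 33.7304; S(4,2) = 26.9000; S(4,3) = 21.4527; S(4,4) = 17.1085
Terminal payoffs V(N, i) = max(S_T - K, 0):
  V(4,0) = 16.255243; V(4,1) = 7.690432; V(4,2) = 0.860000; V(4,3) = 0.000000; V(4,4) = 0.000000
Backward induction: V(k, i) = exp(-r*dt) * [p * V(k+1, i) + (1-p) * V(k+1, i+1)].
  V(3,0) = exp(-r*dt) * [p*16.255243 + (1-p)*7.690432] = 12.386471
  V(3,1) = exp(-r*dt) * [p*7.690432 + (1-p)*0.860000] = 4.737853
  V(3,2) = exp(-r*dt) * [p*0.860000 + (1-p)*0.000000] = 0.490976
  V(3,3) = exp(-r*dt) * [p*0.000000 + (1-p)*0.000000] = 0.000000
  V(2,0) = exp(-r*dt) * [p*12.386471 + (1-p)*4.737853] = 8.985175
  V(2,1) = exp(-r*dt) * [p*4.737853 + (1-p)*0.490976] = 2.903164
  V(2,2) = exp(-r*dt) * [p*0.490976 + (1-p)*0.000000] = 0.280299
  V(1,0) = exp(-r*dt) * [p*8.985175 + (1-p)*2.903164] = 6.302301
  V(1,1) = exp(-r*dt) * [p*2.903164 + (1-p)*0.280299] = 1.770640
  V(0,0) = exp(-r*dt) * [p*6.302301 + (1-p)*1.770640] = 4.313193

Answer: Price = V(0,0) = 4.3132


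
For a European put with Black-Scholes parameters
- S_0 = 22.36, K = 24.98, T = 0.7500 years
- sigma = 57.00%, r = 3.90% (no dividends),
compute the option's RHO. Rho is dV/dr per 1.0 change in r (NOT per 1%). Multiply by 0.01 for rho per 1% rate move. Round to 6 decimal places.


Answer: Rho = -12.005733

Derivation:
d1 = 0.0816102708; d2 = -0.4120242094
phi(d1) = 0.3976159651; exp(-qT) = 1.0000000000; exp(-rT) = 0.9711736407
N(-d2) = 0.6598391606
Rho = -K*T*exp(-rT)*N(-d2) = -24.9800 * 0.7500 * 0.9711736407 * 0.6598391606 = -12.005733


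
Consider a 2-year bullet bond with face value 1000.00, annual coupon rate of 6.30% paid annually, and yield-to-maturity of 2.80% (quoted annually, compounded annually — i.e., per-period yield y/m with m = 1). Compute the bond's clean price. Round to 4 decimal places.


Coupon per period c = face * coupon_rate / m = 63.000000
Periods per year m = 1; per-period yield y/m = 0.028000
Number of cashflows N = 2
Cashflows (t years, CF_t, discount factor 1/(1+y/m)^(m*t), PV):
  t = 1.0000: CF_t = 63.000000, DF = 0.972763, PV = 61.284047
  t = 2.0000: CF_t = 1063.000000, DF = 0.946267, PV = 1005.881997
Price P = sum_t PV_t = 1067.166043

Answer: Price = 1067.1660


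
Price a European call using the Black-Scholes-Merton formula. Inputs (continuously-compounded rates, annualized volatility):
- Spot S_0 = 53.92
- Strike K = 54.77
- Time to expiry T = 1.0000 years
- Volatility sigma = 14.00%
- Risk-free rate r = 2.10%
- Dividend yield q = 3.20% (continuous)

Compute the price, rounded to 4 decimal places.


Answer: Price = 2.3019

Derivation:
d1 = (ln(S/K) + (r - q + 0.5*sigma^2) * T) / (sigma * sqrt(T)) = -0.12029380
d2 = d1 - sigma * sqrt(T) = -0.26029380
exp(-rT) = 0.97921896; exp(-qT) = 0.96850658
C = S_0 * exp(-qT) * N(d1) - K * exp(-rT) * N(d2)
N(d1) = 0.45212521; N(d2) = 0.39731858
C = 53.9200 * 0.96850658 * 0.45212521 - 54.7700 * 0.97921896 * 0.39731858 = 2.3019


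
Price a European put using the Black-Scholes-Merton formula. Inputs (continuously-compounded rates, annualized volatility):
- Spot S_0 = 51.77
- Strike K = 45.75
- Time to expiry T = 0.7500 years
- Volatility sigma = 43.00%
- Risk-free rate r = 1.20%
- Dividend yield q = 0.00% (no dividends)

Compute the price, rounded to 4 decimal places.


Answer: Price = 4.4011

Derivation:
d1 = (ln(S/K) + (r - q + 0.5*sigma^2) * T) / (sigma * sqrt(T)) = 0.54232401
d2 = d1 - sigma * sqrt(T) = 0.16993309
exp(-rT) = 0.99104038; exp(-qT) = 1.00000000
P = K * exp(-rT) * N(-d2) - S_0 * exp(-qT) * N(-d1)
N(-d1) = 0.29379766; N(-d2) = 0.43253138
P = 45.7500 * 0.99104038 * 0.43253138 - 51.7700 * 1.00000000 * 0.29379766 = 4.4011


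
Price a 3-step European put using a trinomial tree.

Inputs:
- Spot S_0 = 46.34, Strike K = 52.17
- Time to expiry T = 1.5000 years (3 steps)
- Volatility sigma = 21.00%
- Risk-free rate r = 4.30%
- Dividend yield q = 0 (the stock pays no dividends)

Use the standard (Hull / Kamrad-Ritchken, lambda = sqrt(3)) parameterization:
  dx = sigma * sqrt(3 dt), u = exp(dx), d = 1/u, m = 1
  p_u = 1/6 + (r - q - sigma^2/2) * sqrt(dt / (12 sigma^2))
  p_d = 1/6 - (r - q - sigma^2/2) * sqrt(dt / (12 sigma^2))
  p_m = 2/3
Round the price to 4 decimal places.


Answer: Price = V(0,0) = 6.4621

Derivation:
dt = T/N = 0.500000; dx = sigma*sqrt(3*dt) = 0.257196
u = exp(dx) = 1.293299; d = 1/u = 0.773216
p_u = 0.187030, p_m = 0.666667, p_d = 0.146303
Discount per step: exp(-r*dt) = 0.978729
Stock lattice S(k, j) with j the centered position index:
  k=0: S(0,+0) = 46.3400
  k=1: S(1,-1) = 35.8308; S(1,+0) = 46.3400; S(1,+1) = 59.9315
  k=2: S(2,-2) = 27.7050; S(2,-1) = 35.8308; S(2,+0) = 46.3400; S(2,+1) = 59.9315; S(2,+2) = 77.5093
  k=3: S(3,-3) = 21.4220; S(3,-2) = 27.7050; S(3,-1) = 35.8308; S(3,+0) = 46.3400; S(3,+1) = 59.9315; S(3,+2) = 77.5093; S(3,+3) = 100.2428
Terminal payoffs V(N, j) = max(K - S_T, 0):
  V(3,-3) = 30.748047; V(3,-2) = 24.465006; V(3,-1) = 16.339156; V(3,+0) = 5.830000; V(3,+1) = 0.000000; V(3,+2) = 0.000000; V(3,+3) = 0.000000
Backward induction: V(k, j) = exp(-r*dt) * [p_u * V(k+1, j+1) + p_m * V(k+1, j) + p_d * V(k+1, j-1)]
  V(2,-2) = exp(-r*dt) * [p_u*16.339156 + p_m*24.465006 + p_d*30.748047] = 23.356842
  V(2,-1) = exp(-r*dt) * [p_u*5.830000 + p_m*16.339156 + p_d*24.465006] = 15.231437
  V(2,+0) = exp(-r*dt) * [p_u*0.000000 + p_m*5.830000 + p_d*16.339156] = 6.143614
  V(2,+1) = exp(-r*dt) * [p_u*0.000000 + p_m*0.000000 + p_d*5.830000] = 0.834803
  V(2,+2) = exp(-r*dt) * [p_u*0.000000 + p_m*0.000000 + p_d*0.000000] = 0.000000
  V(1,-1) = exp(-r*dt) * [p_u*6.143614 + p_m*15.231437 + p_d*23.356842] = 14.407394
  V(1,+0) = exp(-r*dt) * [p_u*0.834803 + p_m*6.143614 + p_d*15.231437] = 6.342440
  V(1,+1) = exp(-r*dt) * [p_u*0.000000 + p_m*0.834803 + p_d*6.143614] = 1.424407
  V(0,+0) = exp(-r*dt) * [p_u*1.424407 + p_m*6.342440 + p_d*14.407394] = 6.462104


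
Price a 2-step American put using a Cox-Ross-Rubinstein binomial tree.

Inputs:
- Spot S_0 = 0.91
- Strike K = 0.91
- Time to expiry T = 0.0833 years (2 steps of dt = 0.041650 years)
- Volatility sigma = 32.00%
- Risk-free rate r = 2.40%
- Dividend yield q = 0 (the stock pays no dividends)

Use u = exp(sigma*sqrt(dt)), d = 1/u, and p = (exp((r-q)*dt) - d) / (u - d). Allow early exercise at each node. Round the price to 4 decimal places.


Answer: Price = V(0,0) = 0.0292

Derivation:
dt = T/N = 0.041650
u = exp(sigma*sqrt(dt)) = 1.067486; d = 1/u = 0.936780
p = (exp((r-q)*dt) - d) / (u - d) = 0.491331
Discount per step: exp(-r*dt) = 0.999001
Stock lattice S(k, i) with i counting down-moves:
  k=0: S(0,0) = 0.9100
  k=1: S(1,0) = 0.9714; S(1,1) = 0.8525
  k=2: S(2,0) = 1.0370; S(2,1) = 0.9100; S(2,2) = 0.7986
Terminal payoffs V(N, i) = max(K - S_T, 0):
  V(2,0) = 0.000000; V(2,1) = 0.000000; V(2,2) = 0.111423
Backward induction: V(k, i) = exp(-r*dt) * [p * V(k+1, i) + (1-p) * V(k+1, i+1)]; then take max(V_cont, immediate exercise) for American.
  V(1,0) = exp(-r*dt) * [p*0.000000 + (1-p)*0.000000] = 0.000000; exercise = 0.000000; V(1,0) = max -> 0.000000
  V(1,1) = exp(-r*dt) * [p*0.000000 + (1-p)*0.111423] = 0.056621; exercise = 0.057530; V(1,1) = max -> 0.057530
  V(0,0) = exp(-r*dt) * [p*0.000000 + (1-p)*0.057530] = 0.029235; exercise = 0.000000; V(0,0) = max -> 0.029235


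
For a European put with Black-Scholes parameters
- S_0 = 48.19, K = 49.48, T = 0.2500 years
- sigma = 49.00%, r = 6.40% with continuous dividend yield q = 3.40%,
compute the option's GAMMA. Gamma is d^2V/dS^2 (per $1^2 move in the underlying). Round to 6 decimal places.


Answer: Gamma = 0.033470

Derivation:
d1 = 0.0452876862; d2 = -0.1997123138
phi(d1) = 0.3985333799; exp(-qT) = 0.9915360229; exp(-rT) = 0.9841273201
Gamma = exp(-qT) * phi(d1) / (S * sigma * sqrt(T)) = 0.9915360229 * 0.3985333799 / (48.1900 * 0.4900 * 0.5000000000) = 0.033470


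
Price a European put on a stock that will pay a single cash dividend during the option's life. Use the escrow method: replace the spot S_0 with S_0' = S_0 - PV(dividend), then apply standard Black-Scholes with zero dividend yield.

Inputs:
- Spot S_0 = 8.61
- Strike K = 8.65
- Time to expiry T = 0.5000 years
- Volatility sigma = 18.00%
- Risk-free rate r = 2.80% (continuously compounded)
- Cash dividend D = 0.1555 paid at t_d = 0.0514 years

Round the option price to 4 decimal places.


Answer: Price = 0.4695

Derivation:
PV(D) = D * exp(-r * t_d) = 0.1555 * 0.99856184 = 0.15527637
S_0' = S_0 - PV(D) = 8.6100 - 0.15527637 = 8.45472363
d1 = (ln(S_0'/K) + (r + sigma^2/2)*T) / (sigma*sqrt(T)) = -0.00576705
d2 = d1 - sigma*sqrt(T) = -0.13304627
exp(-rT) = 0.98609754
N(-d1) = 0.50230071; N(-d2) = 0.55292161
P = K * exp(-rT) * N(-d2) - S_0' * N(-d1) = 8.6500 * 0.98609754 * 0.55292161 - 8.45472363 * 0.50230071 = 0.4695


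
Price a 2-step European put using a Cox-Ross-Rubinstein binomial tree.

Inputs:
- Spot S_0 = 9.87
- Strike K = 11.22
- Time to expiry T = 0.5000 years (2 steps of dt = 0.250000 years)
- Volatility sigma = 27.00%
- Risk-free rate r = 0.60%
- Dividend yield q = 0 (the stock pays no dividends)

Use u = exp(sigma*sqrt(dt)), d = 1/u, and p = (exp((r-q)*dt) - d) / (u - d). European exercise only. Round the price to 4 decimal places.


dt = T/N = 0.250000
u = exp(sigma*sqrt(dt)) = 1.144537; d = 1/u = 0.873716
p = (exp((r-q)*dt) - d) / (u - d) = 0.471844
Discount per step: exp(-r*dt) = 0.998501
Stock lattice S(k, i) with i counting down-moves:
  k=0: S(0,0) = 9.8700
  k=1: S(1,0) = 11.2966; S(1,1) = 8.6236
  k=2: S(2,0) = 12.9293; S(2,1) = 9.8700; S(2,2) = 7.5346
Terminal payoffs V(N, i) = max(K - S_T, 0):
  V(2,0) = 0.000000; V(2,1) = 1.350000; V(2,2) = 3.685444
Backward induction: V(k, i) = exp(-r*dt) * [p * V(k+1, i) + (1-p) * V(k+1, i+1)].
  V(1,0) = exp(-r*dt) * [p*0.000000 + (1-p)*1.350000] = 0.711942
  V(1,1) = exp(-r*dt) * [p*1.350000 + (1-p)*3.685444] = 2.579607
  V(0,0) = exp(-r*dt) * [p*0.711942 + (1-p)*2.579607] = 1.695814

Answer: Price = V(0,0) = 1.6958


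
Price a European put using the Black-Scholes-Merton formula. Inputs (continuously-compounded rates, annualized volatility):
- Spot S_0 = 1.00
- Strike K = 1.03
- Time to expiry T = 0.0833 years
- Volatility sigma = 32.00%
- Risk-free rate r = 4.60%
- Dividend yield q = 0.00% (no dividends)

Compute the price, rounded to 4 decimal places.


d1 = (ln(S/K) + (r - q + 0.5*sigma^2) * T) / (sigma * sqrt(T)) = -0.23237990
d2 = d1 - sigma * sqrt(T) = -0.32473747
exp(-rT) = 0.99617553; exp(-qT) = 1.00000000
P = K * exp(-rT) * N(-d2) - S_0 * exp(-qT) * N(-d1)
N(-d1) = 0.59187852; N(-d2) = 0.62731011
P = 1.0300 * 0.99617553 * 0.62731011 - 1.0000 * 1.00000000 * 0.59187852 = 0.0518

Answer: Price = 0.0518


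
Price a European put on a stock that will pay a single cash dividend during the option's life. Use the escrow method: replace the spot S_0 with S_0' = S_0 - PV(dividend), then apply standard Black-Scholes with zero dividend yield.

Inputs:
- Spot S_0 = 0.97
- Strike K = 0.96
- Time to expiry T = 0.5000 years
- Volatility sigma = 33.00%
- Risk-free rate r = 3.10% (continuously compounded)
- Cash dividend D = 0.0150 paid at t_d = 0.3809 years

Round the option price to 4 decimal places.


PV(D) = D * exp(-r * t_d) = 0.0150 * 0.98826154 = 0.01482392
S_0' = S_0 - PV(D) = 0.9700 - 0.01482392 = 0.95517608
d1 = (ln(S_0'/K) + (r + sigma^2/2)*T) / (sigma*sqrt(T)) = 0.16150924
d2 = d1 - sigma*sqrt(T) = -0.07183599
exp(-rT) = 0.98461951
N(-d1) = 0.43584617; N(-d2) = 0.52863379
P = K * exp(-rT) * N(-d2) - S_0' * N(-d1) = 0.9600 * 0.98461951 * 0.52863379 - 0.95517608 * 0.43584617 = 0.0834

Answer: Price = 0.0834


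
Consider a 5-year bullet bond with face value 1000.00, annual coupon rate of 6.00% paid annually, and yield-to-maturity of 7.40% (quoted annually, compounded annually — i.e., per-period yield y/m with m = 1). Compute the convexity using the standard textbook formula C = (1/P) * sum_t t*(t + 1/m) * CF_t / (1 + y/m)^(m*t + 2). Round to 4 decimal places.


Coupon per period c = face * coupon_rate / m = 60.000000
Periods per year m = 1; per-period yield y/m = 0.074000
Number of cashflows N = 5
Cashflows (t years, CF_t, discount factor 1/(1+y/m)^(m*t), PV):
  t = 1.0000: CF_t = 60.000000, DF = 0.931099, PV = 55.865922
  t = 2.0000: CF_t = 60.000000, DF = 0.866945, PV = 52.016687
  t = 3.0000: CF_t = 60.000000, DF = 0.807211, PV = 48.432669
  t = 4.0000: CF_t = 60.000000, DF = 0.751593, PV = 45.095595
  t = 5.0000: CF_t = 1060.000000, DF = 0.699808, PV = 741.795951
Price P = sum_t PV_t = 943.206824
Convexity numerator sum_t t*(t + 1/m) * CF_t / (1+y/m)^(m*t + 2):
  t = 1.0000: term = 96.865339
  t = 2.0000: term = 270.573572
  t = 3.0000: term = 503.861401
  t = 4.0000: term = 781.907822
  t = 5.0000: term = 19292.883883
Convexity = (1/P) * sum = 20946.092017 / 943.206824 = 22.207316

Answer: Convexity = 22.2073


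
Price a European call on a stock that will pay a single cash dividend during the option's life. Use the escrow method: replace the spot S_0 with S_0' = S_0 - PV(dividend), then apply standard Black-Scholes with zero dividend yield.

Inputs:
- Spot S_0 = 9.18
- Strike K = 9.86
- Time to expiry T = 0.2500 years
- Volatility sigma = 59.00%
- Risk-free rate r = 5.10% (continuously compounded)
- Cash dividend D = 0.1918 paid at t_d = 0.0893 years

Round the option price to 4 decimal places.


Answer: Price = 0.7644

Derivation:
PV(D) = D * exp(-r * t_d) = 0.1918 * 0.99545606 = 0.19092847
S_0' = S_0 - PV(D) = 9.1800 - 0.19092847 = 8.98907153
d1 = (ln(S_0'/K) + (r + sigma^2/2)*T) / (sigma*sqrt(T)) = -0.12275967
d2 = d1 - sigma*sqrt(T) = -0.41775967
exp(-rT) = 0.98733094
N(d1) = 0.45114870; N(d2) = 0.33806142
C = S_0' * N(d1) - K * exp(-rT) * N(d2) = 8.98907153 * 0.45114870 - 9.8600 * 0.98733094 * 0.33806142 = 0.7644


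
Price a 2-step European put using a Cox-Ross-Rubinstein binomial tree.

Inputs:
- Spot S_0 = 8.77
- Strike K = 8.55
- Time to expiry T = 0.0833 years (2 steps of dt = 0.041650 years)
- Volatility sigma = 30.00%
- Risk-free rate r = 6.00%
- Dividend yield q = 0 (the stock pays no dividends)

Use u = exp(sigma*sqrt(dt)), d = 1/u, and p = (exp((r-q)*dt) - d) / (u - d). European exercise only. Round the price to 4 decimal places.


dt = T/N = 0.041650
u = exp(sigma*sqrt(dt)) = 1.063138; d = 1/u = 0.940612
p = (exp((r-q)*dt) - d) / (u - d) = 0.505120
Discount per step: exp(-r*dt) = 0.997504
Stock lattice S(k, i) with i counting down-moves:
  k=0: S(0,0) = 8.7700
  k=1: S(1,0) = 9.3237; S(1,1) = 8.2492
  k=2: S(2,0) = 9.9124; S(2,1) = 8.7700; S(2,2) = 7.7593
Terminal payoffs V(N, i) = max(K - S_T, 0):
  V(2,0) = 0.000000; V(2,1) = 0.000000; V(2,2) = 0.790741
Backward induction: V(k, i) = exp(-r*dt) * [p * V(k+1, i) + (1-p) * V(k+1, i+1)].
  V(1,0) = exp(-r*dt) * [p*0.000000 + (1-p)*0.000000] = 0.000000
  V(1,1) = exp(-r*dt) * [p*0.000000 + (1-p)*0.790741] = 0.390346
  V(0,0) = exp(-r*dt) * [p*0.000000 + (1-p)*0.390346] = 0.192692

Answer: Price = V(0,0) = 0.1927


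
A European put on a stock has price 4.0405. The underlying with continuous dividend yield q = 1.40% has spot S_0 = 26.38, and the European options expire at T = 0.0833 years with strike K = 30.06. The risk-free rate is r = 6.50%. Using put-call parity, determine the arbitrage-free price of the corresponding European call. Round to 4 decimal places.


Put-call parity: C - P = S_0 * exp(-qT) - K * exp(-rT).
S_0 * exp(-qT) = 26.3800 * 0.99883448 = 26.34925358
K * exp(-rT) = 30.0600 * 0.99460013 = 29.89767997
C = P + S*exp(-qT) - K*exp(-rT)
C = 4.0405 + 26.34925358 - 29.89767997 = 0.4921

Answer: Call price = 0.4921


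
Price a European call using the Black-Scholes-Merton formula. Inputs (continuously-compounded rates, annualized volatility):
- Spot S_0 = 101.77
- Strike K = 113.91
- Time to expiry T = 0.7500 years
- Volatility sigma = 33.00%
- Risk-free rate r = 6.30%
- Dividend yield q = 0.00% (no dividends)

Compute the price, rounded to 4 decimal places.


Answer: Price = 8.8231

Derivation:
d1 = (ln(S/K) + (r - q + 0.5*sigma^2) * T) / (sigma * sqrt(T)) = -0.08609796
d2 = d1 - sigma * sqrt(T) = -0.37188635
exp(-rT) = 0.95384891; exp(-qT) = 1.00000000
C = S_0 * exp(-qT) * N(d1) - K * exp(-rT) * N(d2)
N(d1) = 0.46569427; N(d2) = 0.35498874
C = 101.7700 * 1.00000000 * 0.46569427 - 113.9100 * 0.95384891 * 0.35498874 = 8.8231


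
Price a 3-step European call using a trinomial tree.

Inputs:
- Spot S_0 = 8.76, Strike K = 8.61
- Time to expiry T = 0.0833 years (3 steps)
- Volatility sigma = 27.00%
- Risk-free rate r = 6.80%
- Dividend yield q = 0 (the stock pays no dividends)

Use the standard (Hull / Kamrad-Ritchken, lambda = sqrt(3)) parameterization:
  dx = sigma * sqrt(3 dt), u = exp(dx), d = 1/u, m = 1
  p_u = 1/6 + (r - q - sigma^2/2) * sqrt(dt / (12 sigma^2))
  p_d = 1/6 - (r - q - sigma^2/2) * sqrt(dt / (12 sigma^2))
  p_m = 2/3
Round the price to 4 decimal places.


Answer: Price = V(0,0) = 0.3780

Derivation:
dt = T/N = 0.027767; dx = sigma*sqrt(3*dt) = 0.077927
u = exp(dx) = 1.081043; d = 1/u = 0.925032
p_u = 0.172288, p_m = 0.666667, p_d = 0.161046
Discount per step: exp(-r*dt) = 0.998114
Stock lattice S(k, j) with j the centered position index:
  k=0: S(0,+0) = 8.7600
  k=1: S(1,-1) = 8.1033; S(1,+0) = 8.7600; S(1,+1) = 9.4699
  k=2: S(2,-2) = 7.4958; S(2,-1) = 8.1033; S(2,+0) = 8.7600; S(2,+1) = 9.4699; S(2,+2) = 10.2374
  k=3: S(3,-3) = 6.9339; S(3,-2) = 7.4958; S(3,-1) = 8.1033; S(3,+0) = 8.7600; S(3,+1) = 9.4699; S(3,+2) = 10.2374; S(3,+3) = 11.0671
Terminal payoffs V(N, j) = max(S_T - K, 0):
  V(3,-3) = 0.000000; V(3,-2) = 0.000000; V(3,-1) = 0.000000; V(3,+0) = 0.150000; V(3,+1) = 0.859940; V(3,+2) = 1.627417; V(3,+3) = 2.457092
Backward induction: V(k, j) = exp(-r*dt) * [p_u * V(k+1, j+1) + p_m * V(k+1, j) + p_d * V(k+1, j-1)]
  V(2,-2) = exp(-r*dt) * [p_u*0.000000 + p_m*0.000000 + p_d*0.000000] = 0.000000
  V(2,-1) = exp(-r*dt) * [p_u*0.150000 + p_m*0.000000 + p_d*0.000000] = 0.025794
  V(2,+0) = exp(-r*dt) * [p_u*0.859940 + p_m*0.150000 + p_d*0.000000] = 0.247689
  V(2,+1) = exp(-r*dt) * [p_u*1.627417 + p_m*0.859940 + p_d*0.150000] = 0.876178
  V(2,+2) = exp(-r*dt) * [p_u*2.457092 + p_m*1.627417 + p_d*0.859940] = 1.643654
  V(1,-1) = exp(-r*dt) * [p_u*0.247689 + p_m*0.025794 + p_d*0.000000] = 0.059757
  V(1,+0) = exp(-r*dt) * [p_u*0.876178 + p_m*0.247689 + p_d*0.025794] = 0.319631
  V(1,+1) = exp(-r*dt) * [p_u*1.643654 + p_m*0.876178 + p_d*0.247689] = 0.905478
  V(0,+0) = exp(-r*dt) * [p_u*0.905478 + p_m*0.319631 + p_d*0.059757] = 0.377999


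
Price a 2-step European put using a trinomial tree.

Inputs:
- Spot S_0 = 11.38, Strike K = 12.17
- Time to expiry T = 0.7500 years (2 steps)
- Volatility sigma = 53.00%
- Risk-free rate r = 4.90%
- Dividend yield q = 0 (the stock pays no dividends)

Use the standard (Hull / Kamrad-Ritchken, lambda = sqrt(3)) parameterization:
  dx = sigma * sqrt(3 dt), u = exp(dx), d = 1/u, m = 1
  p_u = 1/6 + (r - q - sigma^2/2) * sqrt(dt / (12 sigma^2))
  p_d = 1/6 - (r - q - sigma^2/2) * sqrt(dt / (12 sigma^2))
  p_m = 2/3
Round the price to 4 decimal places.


Answer: Price = V(0,0) = 2.1371

Derivation:
dt = T/N = 0.375000; dx = sigma*sqrt(3*dt) = 0.562150
u = exp(dx) = 1.754440; d = 1/u = 0.569982
p_u = 0.136164, p_m = 0.666667, p_d = 0.197169
Discount per step: exp(-r*dt) = 0.981793
Stock lattice S(k, j) with j the centered position index:
  k=0: S(0,+0) = 11.3800
  k=1: S(1,-1) = 6.4864; S(1,+0) = 11.3800; S(1,+1) = 19.9655
  k=2: S(2,-2) = 3.6971; S(2,-1) = 6.4864; S(2,+0) = 11.3800; S(2,+1) = 19.9655; S(2,+2) = 35.0283
Terminal payoffs V(N, j) = max(K - S_T, 0):
  V(2,-2) = 8.472867; V(2,-1) = 5.683601; V(2,+0) = 0.790000; V(2,+1) = 0.000000; V(2,+2) = 0.000000
Backward induction: V(k, j) = exp(-r*dt) * [p_u * V(k+1, j+1) + p_m * V(k+1, j) + p_d * V(k+1, j-1)]
  V(1,-1) = exp(-r*dt) * [p_u*0.790000 + p_m*5.683601 + p_d*8.472867] = 5.465860
  V(1,+0) = exp(-r*dt) * [p_u*0.000000 + p_m*0.790000 + p_d*5.683601] = 1.617304
  V(1,+1) = exp(-r*dt) * [p_u*0.000000 + p_m*0.000000 + p_d*0.790000] = 0.152927
  V(0,+0) = exp(-r*dt) * [p_u*0.152927 + p_m*1.617304 + p_d*5.465860] = 2.137092
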